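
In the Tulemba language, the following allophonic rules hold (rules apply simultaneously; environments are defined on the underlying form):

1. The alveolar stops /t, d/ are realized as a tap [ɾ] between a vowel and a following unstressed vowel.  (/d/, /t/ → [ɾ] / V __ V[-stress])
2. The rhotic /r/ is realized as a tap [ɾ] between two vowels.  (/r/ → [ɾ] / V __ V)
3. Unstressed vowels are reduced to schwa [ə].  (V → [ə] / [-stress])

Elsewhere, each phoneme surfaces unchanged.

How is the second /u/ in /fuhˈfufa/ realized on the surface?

[u]

/u/ (between /f/ and /f/): rule 3 targets it, but not in an unstressed syllable → unchanged [u].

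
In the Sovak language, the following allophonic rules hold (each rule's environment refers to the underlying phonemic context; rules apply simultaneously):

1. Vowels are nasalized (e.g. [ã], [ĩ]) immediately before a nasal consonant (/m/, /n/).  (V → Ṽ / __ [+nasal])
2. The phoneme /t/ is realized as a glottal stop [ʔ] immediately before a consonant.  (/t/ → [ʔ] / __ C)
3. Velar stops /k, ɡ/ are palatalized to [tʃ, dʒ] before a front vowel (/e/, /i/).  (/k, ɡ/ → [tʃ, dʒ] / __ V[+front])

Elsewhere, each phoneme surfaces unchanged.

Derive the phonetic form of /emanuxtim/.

/e/ (word-initial): before a nasal consonant, so rule 1 applies → [ẽ].
/a/ meets the environment for rule 1 (before a nasal consonant) → [ã].
/u/ (between /n/ and /x/) fails the environment for rule 1, so it stays [u].
/t/ (between /x/ and /i/) fails the environment for rule 2, so it stays [t].
Rule 1 applies to /i/ (between /t/ and /m/: before a nasal consonant) → [ĩ].

[ẽmãnuxtĩm]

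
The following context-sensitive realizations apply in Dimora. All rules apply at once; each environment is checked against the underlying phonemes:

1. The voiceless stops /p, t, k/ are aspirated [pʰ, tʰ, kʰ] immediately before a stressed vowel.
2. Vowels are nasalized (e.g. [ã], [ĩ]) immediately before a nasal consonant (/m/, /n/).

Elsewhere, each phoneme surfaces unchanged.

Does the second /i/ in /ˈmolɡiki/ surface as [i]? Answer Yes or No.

Yes

/i/ — word-final; rule 2 does not apply here → [i].
The actual realization is [i], which matches [i].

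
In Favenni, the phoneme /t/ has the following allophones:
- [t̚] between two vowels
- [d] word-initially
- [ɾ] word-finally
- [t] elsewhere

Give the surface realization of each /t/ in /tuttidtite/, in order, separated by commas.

[d], [t], [t], [t], [t̚]

Occurrence 1 (position 1): word-initially → [d].
Occurrence 2 (position 3): no conditioning environment matches → elsewhere allophone [t].
Occurrence 3 (position 4): no conditioning environment matches → elsewhere allophone [t].
Occurrence 4 (position 7): no conditioning environment matches → elsewhere allophone [t].
Occurrence 5 (position 9): between two vowels → [t̚].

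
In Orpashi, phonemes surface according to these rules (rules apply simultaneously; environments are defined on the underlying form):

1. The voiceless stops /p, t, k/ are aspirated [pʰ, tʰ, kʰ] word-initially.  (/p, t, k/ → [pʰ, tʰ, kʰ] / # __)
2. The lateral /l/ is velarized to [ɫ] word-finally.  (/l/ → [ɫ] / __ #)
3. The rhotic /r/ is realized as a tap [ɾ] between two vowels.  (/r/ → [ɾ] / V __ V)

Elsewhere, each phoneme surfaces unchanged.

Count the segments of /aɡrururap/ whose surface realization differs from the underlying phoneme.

Segments that undergo a rule: /r/ → [ɾ] (rule 3); /r/ → [ɾ] (rule 3).
All other segments surface unchanged.

2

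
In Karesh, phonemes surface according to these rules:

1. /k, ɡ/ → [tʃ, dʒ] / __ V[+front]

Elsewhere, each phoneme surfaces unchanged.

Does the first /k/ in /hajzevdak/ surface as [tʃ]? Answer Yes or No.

/k/ (word-final): rule 1 targets it, but not before a front vowel → unchanged [k].
The actual realization is [k], not [tʃ].

No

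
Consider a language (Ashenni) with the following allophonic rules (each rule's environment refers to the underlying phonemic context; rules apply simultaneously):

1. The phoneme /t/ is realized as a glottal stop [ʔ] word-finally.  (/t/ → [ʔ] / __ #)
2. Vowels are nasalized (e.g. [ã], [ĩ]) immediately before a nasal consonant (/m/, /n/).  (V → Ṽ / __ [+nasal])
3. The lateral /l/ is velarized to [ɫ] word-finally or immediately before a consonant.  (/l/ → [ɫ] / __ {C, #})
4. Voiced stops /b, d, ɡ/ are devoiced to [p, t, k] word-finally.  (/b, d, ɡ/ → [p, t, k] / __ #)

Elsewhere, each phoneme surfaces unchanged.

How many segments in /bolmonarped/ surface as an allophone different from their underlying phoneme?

3

Segments that undergo a rule: /l/ → [ɫ] (rule 3); /o/ → [õ] (rule 2); /d/ → [t] (rule 4).
All other segments surface unchanged.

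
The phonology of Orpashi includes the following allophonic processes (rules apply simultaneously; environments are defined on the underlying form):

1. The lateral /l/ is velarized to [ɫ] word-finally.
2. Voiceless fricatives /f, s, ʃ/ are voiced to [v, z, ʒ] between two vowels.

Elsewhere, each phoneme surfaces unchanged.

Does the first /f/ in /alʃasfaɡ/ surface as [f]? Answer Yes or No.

/f/ (between /s/ and /a/): rule 2 targets it, but not between two vowels → unchanged [f].
The actual realization is [f], which matches [f].

Yes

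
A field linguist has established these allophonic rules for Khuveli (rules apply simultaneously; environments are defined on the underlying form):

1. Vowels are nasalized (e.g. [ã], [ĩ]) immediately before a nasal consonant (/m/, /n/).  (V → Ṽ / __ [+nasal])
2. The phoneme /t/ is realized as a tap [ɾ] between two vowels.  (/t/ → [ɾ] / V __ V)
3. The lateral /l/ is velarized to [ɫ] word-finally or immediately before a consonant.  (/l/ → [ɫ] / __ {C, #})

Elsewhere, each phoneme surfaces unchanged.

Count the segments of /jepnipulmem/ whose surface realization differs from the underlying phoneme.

2

Segments that undergo a rule: /l/ → [ɫ] (rule 3); /e/ → [ẽ] (rule 1).
All other segments surface unchanged.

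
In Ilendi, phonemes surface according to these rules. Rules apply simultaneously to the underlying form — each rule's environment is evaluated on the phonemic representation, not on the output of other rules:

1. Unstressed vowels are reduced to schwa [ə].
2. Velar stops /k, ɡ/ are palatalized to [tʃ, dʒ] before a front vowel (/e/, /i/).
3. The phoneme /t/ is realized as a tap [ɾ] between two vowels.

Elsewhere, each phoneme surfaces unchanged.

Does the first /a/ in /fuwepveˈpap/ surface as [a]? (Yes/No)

/a/ (between /p/ and /p/) fails the environment for rule 1, so it stays [a].
The actual realization is [a], which matches [a].

Yes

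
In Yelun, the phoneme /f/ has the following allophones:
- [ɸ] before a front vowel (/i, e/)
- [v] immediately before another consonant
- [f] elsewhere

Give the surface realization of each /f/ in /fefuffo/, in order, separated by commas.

Occurrence 1 (position 1): before a front vowel (/i, e/) → [ɸ].
Occurrence 2 (position 3): no conditioning environment matches → elsewhere allophone [f].
Occurrence 3 (position 5): immediately before another consonant → [v].
Occurrence 4 (position 6): no conditioning environment matches → elsewhere allophone [f].

[ɸ], [f], [v], [f]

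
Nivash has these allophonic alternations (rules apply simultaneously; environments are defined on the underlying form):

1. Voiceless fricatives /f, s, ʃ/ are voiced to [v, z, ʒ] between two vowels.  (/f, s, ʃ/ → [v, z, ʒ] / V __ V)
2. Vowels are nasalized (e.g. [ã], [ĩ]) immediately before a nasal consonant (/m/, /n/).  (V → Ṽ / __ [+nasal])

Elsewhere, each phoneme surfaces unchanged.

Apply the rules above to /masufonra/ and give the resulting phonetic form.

[mazuvõnra]

/m/ — not in any rule's target class → [m].
/a/ (between /m/ and /s/) is in the target of rule 2 but the environment (before a nasal consonant) is not met → [a].
/s/ (between /a/ and /u/): between two vowels, so rule 1 applies → [z].
/u/ (between /s/ and /f/) is in the target of rule 2 but the environment (before a nasal consonant) is not met → [u].
/f/ (between /u/ and /o/) occurs between two vowels → [v] by rule 1.
Rule 2 applies to /o/ (between /f/ and /n/: before a nasal consonant) → [õ].
/n/ (between /o/ and /r/) is unaffected → [n].
/r/ — not in any rule's target class → [r].
/a/ (word-final) is in the target of rule 2 but the environment (before a nasal consonant) is not met → [a].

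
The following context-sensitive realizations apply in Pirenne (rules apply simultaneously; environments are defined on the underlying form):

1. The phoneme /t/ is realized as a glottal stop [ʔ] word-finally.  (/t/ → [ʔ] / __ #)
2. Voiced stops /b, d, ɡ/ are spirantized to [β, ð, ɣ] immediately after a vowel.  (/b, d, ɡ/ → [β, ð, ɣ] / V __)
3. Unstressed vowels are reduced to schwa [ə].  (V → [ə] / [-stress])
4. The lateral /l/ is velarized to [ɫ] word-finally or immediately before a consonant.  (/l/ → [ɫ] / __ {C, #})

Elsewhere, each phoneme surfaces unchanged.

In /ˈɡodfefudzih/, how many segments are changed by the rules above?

Segments that undergo a rule: /d/ → [ð] (rule 2); /e/ → [ə] (rule 3); /u/ → [ə] (rule 3); /d/ → [ð] (rule 2); /i/ → [ə] (rule 3).
All other segments surface unchanged.

5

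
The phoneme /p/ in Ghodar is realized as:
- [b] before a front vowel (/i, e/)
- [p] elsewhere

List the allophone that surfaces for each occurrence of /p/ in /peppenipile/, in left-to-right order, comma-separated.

[b], [p], [b], [b]

Occurrence 1 (position 1): before a front vowel (/i, e/) → [b].
Occurrence 2 (position 3): no conditioning environment matches → elsewhere allophone [p].
Occurrence 3 (position 4): before a front vowel (/i, e/) → [b].
Occurrence 4 (position 8): before a front vowel (/i, e/) → [b].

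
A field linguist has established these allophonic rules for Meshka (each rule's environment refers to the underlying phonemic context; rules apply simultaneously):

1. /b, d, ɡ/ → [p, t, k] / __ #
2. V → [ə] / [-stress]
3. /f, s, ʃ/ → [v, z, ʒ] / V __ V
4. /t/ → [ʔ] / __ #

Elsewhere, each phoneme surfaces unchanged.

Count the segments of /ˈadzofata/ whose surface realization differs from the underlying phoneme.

4

Segments that undergo a rule: /o/ → [ə] (rule 2); /f/ → [v] (rule 3); /a/ → [ə] (rule 2); /a/ → [ə] (rule 2).
All other segments surface unchanged.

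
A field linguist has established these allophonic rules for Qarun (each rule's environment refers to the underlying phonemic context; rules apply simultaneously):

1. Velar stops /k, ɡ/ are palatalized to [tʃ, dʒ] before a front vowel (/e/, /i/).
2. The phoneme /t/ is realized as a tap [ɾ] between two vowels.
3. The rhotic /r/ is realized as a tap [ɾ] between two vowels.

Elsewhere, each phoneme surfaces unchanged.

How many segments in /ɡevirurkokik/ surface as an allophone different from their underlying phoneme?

Segments that undergo a rule: /ɡ/ → [dʒ] (rule 1); /r/ → [ɾ] (rule 3); /k/ → [tʃ] (rule 1).
All other segments surface unchanged.

3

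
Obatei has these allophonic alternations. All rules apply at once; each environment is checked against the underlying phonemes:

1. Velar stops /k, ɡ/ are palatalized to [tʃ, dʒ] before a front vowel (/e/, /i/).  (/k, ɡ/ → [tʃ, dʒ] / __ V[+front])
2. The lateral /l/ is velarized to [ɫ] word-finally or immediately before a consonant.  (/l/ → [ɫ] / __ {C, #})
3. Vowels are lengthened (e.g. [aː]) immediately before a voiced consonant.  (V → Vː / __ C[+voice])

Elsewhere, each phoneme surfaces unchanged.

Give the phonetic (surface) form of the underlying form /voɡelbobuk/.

[voːdʒeːɫboːbuk]

/v/ — not in any rule's target class → [v].
Rule 3 applies to /o/ (between /v/ and /ɡ/: before a voiced consonant) → [oː].
/ɡ/ (between /o/ and /e/) occurs before a front vowel → [dʒ] by rule 1.
Rule 3 applies to /e/ (between /ɡ/ and /l/: before a voiced consonant) → [eː].
Rule 2 applies to /l/ (between /e/ and /b/: word-finally or immediately before a consonant) → [ɫ].
/b/ (between /l/ and /o/) is unaffected → [b].
/o/ — between /b/ and /b/, before a voiced consonant — surfaces as [oː] (rule 3).
/b/ (between /o/ and /u/) is unaffected → [b].
/u/ (between /b/ and /k/) is in the target of rule 3 but the environment (before a voiced consonant) is not met → [u].
/k/ (word-final) fails the environment for rule 1, so it stays [k].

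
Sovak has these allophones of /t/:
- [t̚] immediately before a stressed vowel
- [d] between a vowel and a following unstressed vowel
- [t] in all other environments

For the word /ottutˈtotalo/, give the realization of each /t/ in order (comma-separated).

Occurrence 1 (position 2): no conditioning environment matches → elsewhere allophone [t].
Occurrence 2 (position 3): no conditioning environment matches → elsewhere allophone [t].
Occurrence 3 (position 5): no conditioning environment matches → elsewhere allophone [t].
Occurrence 4 (position 6): immediately before a stressed vowel → [t̚].
Occurrence 5 (position 8): between a vowel and a following unstressed vowel → [d].

[t], [t], [t], [t̚], [d]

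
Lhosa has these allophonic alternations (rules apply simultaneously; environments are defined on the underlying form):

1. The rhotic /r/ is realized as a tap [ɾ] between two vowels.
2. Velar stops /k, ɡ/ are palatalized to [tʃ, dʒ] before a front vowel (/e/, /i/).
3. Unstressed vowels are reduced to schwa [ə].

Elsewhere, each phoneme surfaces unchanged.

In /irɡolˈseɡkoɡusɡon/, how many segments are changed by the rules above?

5

Segments that undergo a rule: /i/ → [ə] (rule 3); /o/ → [ə] (rule 3); /o/ → [ə] (rule 3); /u/ → [ə] (rule 3); /o/ → [ə] (rule 3).
All other segments surface unchanged.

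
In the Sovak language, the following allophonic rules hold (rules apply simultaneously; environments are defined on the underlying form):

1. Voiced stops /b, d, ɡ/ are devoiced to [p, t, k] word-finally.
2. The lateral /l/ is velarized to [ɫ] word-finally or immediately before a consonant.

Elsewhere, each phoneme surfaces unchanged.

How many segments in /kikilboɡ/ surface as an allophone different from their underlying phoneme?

Segments that undergo a rule: /l/ → [ɫ] (rule 2); /ɡ/ → [k] (rule 1).
All other segments surface unchanged.

2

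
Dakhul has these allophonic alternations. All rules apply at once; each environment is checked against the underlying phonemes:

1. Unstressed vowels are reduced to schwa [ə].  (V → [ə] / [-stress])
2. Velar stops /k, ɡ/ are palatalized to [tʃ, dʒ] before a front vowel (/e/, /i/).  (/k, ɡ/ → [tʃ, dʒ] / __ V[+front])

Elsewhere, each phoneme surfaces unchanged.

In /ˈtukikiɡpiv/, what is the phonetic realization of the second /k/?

/k/ meets the environment for rule 2 (before a front vowel) → [tʃ].

[tʃ]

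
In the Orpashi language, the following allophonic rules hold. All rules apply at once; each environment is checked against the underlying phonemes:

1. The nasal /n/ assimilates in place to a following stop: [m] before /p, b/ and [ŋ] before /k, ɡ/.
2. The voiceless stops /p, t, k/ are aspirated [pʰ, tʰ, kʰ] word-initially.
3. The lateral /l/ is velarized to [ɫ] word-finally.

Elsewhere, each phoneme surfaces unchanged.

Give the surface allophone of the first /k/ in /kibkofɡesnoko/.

[kʰ]

/k/ (word-initial) occurs word-initially → [kʰ] by rule 2.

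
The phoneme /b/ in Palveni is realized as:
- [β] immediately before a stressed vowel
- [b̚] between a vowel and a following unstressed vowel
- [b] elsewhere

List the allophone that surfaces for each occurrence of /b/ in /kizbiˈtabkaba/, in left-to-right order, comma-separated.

Occurrence 1 (position 4): no conditioning environment matches → elsewhere allophone [b].
Occurrence 2 (position 8): no conditioning environment matches → elsewhere allophone [b].
Occurrence 3 (position 11): between a vowel and a following unstressed vowel → [b̚].

[b], [b], [b̚]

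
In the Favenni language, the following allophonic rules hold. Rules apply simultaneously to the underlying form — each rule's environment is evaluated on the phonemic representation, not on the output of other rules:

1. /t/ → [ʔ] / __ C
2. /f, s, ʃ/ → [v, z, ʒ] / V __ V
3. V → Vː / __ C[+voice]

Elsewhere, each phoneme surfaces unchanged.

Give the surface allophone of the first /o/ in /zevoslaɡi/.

/o/ (between /v/ and /s/) fails the environment for rule 3, so it stays [o].

[o]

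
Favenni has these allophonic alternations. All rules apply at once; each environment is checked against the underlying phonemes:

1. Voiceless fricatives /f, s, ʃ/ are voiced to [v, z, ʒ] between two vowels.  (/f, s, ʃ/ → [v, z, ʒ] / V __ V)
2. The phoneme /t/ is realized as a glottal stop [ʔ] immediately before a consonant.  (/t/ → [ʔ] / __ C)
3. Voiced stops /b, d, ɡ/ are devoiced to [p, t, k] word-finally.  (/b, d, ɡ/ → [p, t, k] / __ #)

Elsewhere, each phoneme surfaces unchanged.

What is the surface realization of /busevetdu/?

[buzeveʔdu]

/b/ — word-initial; rule 3 does not apply here → [b].
/u/ — not in any rule's target class → [u].
/s/ (between /u/ and /e/): between two vowels, so rule 1 applies → [z].
/e/ stays [e].
/v/ — not in any rule's target class → [v].
/e/ stays [e].
/t/ (between /e/ and /d/): immediately before a consonant, so rule 2 applies → [ʔ].
/d/ — between /t/ and /u/; rule 3 does not apply here → [d].
/u/ stays [u].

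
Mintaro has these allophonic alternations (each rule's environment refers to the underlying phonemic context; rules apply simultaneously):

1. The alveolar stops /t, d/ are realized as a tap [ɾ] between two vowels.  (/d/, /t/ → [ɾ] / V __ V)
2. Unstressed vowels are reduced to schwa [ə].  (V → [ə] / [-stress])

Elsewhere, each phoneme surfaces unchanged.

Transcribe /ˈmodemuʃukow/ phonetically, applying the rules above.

/m/ (word-initial) is unaffected → [m].
/o/ (between /m/ and /d/) is in the target of rule 2 but the environment (in an unstressed syllable) is not met → [o].
/d/ (between /o/ and /e/): between two vowels, so rule 1 applies → [ɾ].
/e/ — between /d/ and /m/, in an unstressed syllable — surfaces as [ə] (rule 2).
/m/ (between /e/ and /u/): no rule targets it → [m].
/u/ — between /m/ and /ʃ/, in an unstressed syllable — surfaces as [ə] (rule 2).
/ʃ/ (between /u/ and /u/): no rule targets it → [ʃ].
/u/ (between /ʃ/ and /k/) occurs in an unstressed syllable → [ə] by rule 2.
/k/ — not in any rule's target class → [k].
/o/ (between /k/ and /w/): in an unstressed syllable, so rule 2 applies → [ə].
/w/ stays [w].

[ˈmoɾəməʃəkəw]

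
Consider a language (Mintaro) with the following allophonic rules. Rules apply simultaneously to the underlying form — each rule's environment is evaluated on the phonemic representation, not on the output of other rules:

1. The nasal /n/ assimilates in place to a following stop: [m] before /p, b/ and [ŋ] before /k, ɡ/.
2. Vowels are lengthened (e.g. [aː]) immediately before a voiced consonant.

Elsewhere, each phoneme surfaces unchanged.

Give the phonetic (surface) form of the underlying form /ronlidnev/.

[roːnliːdneːv]

/r/ — not in any rule's target class → [r].
/o/ — between /r/ and /n/, before a voiced consonant — surfaces as [oː] (rule 2).
/n/ (between /o/ and /l/): rule 1 targets it, but not before a labial or velar stop → unchanged [n].
/l/ (between /n/ and /i/) is unaffected → [l].
Rule 2 applies to /i/ (between /l/ and /d/: before a voiced consonant) → [iː].
/d/ stays [d].
/n/ (between /d/ and /e/) fails the environment for rule 1, so it stays [n].
/e/ (between /n/ and /v/): before a voiced consonant, so rule 2 applies → [eː].
/v/ stays [v].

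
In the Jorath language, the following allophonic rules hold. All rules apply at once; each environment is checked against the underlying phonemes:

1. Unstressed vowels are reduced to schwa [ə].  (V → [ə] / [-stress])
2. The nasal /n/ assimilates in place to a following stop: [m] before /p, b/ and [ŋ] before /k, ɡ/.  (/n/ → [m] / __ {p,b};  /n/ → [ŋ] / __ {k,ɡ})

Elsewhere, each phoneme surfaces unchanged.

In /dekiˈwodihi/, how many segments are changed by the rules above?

4

Segments that undergo a rule: /e/ → [ə] (rule 1); /i/ → [ə] (rule 1); /i/ → [ə] (rule 1); /i/ → [ə] (rule 1).
All other segments surface unchanged.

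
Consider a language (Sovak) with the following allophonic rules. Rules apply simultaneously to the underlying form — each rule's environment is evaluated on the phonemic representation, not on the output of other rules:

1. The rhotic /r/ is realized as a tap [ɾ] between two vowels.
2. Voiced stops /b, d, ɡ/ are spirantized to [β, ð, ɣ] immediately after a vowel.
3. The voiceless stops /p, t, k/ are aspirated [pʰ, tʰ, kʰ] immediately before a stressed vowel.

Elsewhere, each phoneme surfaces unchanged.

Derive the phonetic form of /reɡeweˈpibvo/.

/r/ — word-initial; rule 1 does not apply here → [r].
/e/ (between /r/ and /ɡ/) is unaffected → [e].
/ɡ/ meets the environment for rule 2 (immediately after a vowel) → [ɣ].
/e/ stays [e].
/w/ (between /e/ and /e/): no rule targets it → [w].
/e/ stays [e].
/p/ (between /e/ and /i/) occurs immediately before a stressed vowel → [pʰ] by rule 3.
/i/ — not in any rule's target class → [i].
/b/ — between /i/ and /v/, immediately after a vowel — surfaces as [β] (rule 2).
/v/ (between /b/ and /o/) is unaffected → [v].
/o/ — not in any rule's target class → [o].

[reɣeweˈpʰiβvo]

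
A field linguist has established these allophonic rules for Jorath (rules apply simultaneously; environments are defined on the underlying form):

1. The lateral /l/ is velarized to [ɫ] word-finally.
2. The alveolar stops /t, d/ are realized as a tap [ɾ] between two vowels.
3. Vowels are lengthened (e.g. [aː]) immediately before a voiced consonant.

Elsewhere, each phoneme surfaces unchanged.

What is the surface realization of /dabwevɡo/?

/d/ (word-initial): rule 2 targets it, but not between two vowels → unchanged [d].
/a/ (between /d/ and /b/) occurs before a voiced consonant → [aː] by rule 3.
/e/ (between /w/ and /v/): before a voiced consonant, so rule 3 applies → [eː].
/o/ — word-final; rule 3 does not apply here → [o].

[daːbweːvɡo]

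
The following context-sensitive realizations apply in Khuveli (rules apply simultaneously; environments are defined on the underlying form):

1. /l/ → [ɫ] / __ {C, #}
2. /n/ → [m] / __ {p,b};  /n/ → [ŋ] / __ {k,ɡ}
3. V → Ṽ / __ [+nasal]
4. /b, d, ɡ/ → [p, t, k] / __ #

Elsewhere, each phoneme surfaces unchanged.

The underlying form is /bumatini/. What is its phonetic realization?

[bũmatĩni]

/b/ — word-initial; rule 4 does not apply here → [b].
/u/ meets the environment for rule 3 (before a nasal consonant) → [ũ].
/a/ (between /m/ and /t/): rule 3 targets it, but not before a nasal consonant → unchanged [a].
/i/ meets the environment for rule 3 (before a nasal consonant) → [ĩ].
/n/ (between /i/ and /i/) is in the target of rule 2 but the environment (before a labial or velar stop) is not met → [n].
/i/ (word-final): rule 3 targets it, but not before a nasal consonant → unchanged [i].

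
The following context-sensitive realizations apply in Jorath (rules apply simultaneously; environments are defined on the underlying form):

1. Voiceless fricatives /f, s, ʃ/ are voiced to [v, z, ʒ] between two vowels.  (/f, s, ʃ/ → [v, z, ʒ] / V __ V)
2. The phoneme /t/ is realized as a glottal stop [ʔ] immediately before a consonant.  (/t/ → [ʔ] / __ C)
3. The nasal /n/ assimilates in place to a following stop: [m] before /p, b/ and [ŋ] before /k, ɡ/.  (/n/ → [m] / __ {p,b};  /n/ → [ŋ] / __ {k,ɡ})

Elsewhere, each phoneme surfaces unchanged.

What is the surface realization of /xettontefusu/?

[xeʔtontevuzu]

/x/ stays [x].
/e/ — not in any rule's target class → [e].
/t/ (between /e/ and /t/): immediately before a consonant, so rule 2 applies → [ʔ].
/t/ (between /t/ and /o/): rule 2 targets it, but not immediately before a consonant → unchanged [t].
/o/ stays [o].
/n/ (between /o/ and /t/) is in the target of rule 3 but the environment (before a labial or velar stop) is not met → [n].
/t/ (between /n/ and /e/) is in the target of rule 2 but the environment (immediately before a consonant) is not met → [t].
/e/ (between /t/ and /f/) is unaffected → [e].
Rule 1 applies to /f/ (between /e/ and /u/: between two vowels) → [v].
/u/ — not in any rule's target class → [u].
/s/ meets the environment for rule 1 (between two vowels) → [z].
/u/ (word-final): no rule targets it → [u].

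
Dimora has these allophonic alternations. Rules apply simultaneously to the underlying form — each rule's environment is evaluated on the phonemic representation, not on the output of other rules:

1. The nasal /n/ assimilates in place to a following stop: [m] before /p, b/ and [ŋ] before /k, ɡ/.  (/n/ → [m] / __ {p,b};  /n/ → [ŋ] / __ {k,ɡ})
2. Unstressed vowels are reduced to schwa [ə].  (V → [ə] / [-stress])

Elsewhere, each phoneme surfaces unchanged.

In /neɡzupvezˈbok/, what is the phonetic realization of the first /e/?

Rule 2 applies to /e/ (between /n/ and /ɡ/: in an unstressed syllable) → [ə].

[ə]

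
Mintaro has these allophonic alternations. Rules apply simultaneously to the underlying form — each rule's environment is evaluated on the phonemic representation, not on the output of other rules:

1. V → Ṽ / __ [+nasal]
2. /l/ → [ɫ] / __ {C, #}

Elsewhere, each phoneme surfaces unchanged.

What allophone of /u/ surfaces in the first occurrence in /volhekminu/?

[u]

/u/ (word-final) is in the target of rule 1 but the environment (before a nasal consonant) is not met → [u].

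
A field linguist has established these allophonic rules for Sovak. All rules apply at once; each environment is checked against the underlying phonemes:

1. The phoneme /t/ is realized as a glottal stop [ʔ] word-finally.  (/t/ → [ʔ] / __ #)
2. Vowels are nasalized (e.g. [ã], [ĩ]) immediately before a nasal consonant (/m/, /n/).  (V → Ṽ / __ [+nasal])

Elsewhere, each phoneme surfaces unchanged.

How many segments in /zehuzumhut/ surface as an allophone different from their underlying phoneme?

2

Segments that undergo a rule: /u/ → [ũ] (rule 2); /t/ → [ʔ] (rule 1).
All other segments surface unchanged.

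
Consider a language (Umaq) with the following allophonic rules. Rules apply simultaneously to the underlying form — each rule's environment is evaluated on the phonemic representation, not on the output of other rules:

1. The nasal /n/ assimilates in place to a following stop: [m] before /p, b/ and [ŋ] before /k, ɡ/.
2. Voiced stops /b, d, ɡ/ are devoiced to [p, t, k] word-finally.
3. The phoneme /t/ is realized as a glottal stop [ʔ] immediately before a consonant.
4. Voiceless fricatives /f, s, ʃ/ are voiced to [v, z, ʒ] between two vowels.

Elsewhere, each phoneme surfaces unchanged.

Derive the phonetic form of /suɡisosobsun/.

[suɡizozobsun]

/s/ (word-initial): rule 4 targets it, but not between two vowels → unchanged [s].
/u/ stays [u].
/ɡ/ (between /u/ and /i/): rule 2 targets it, but not word-finally → unchanged [ɡ].
/i/ stays [i].
/s/ — between /i/ and /o/, between two vowels — surfaces as [z] (rule 4).
/o/ (between /s/ and /s/) is unaffected → [o].
/s/ — between /o/ and /o/, between two vowels — surfaces as [z] (rule 4).
/o/ (between /s/ and /b/): no rule targets it → [o].
/b/ (between /o/ and /s/): rule 2 targets it, but not word-finally → unchanged [b].
/s/ (between /b/ and /u/): rule 4 targets it, but not between two vowels → unchanged [s].
/u/ (between /s/ and /n/) is unaffected → [u].
/n/ (word-final) fails the environment for rule 1, so it stays [n].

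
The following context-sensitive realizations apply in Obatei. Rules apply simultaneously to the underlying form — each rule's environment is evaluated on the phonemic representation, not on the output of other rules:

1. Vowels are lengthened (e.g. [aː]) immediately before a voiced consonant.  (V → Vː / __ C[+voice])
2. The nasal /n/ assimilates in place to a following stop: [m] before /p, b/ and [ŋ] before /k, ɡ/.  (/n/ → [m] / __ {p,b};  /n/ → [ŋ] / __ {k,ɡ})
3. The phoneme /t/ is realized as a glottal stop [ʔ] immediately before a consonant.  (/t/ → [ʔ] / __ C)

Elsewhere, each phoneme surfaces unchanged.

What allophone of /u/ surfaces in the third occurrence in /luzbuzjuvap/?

[uː]

/u/ (between /j/ and /v/): before a voiced consonant, so rule 1 applies → [uː].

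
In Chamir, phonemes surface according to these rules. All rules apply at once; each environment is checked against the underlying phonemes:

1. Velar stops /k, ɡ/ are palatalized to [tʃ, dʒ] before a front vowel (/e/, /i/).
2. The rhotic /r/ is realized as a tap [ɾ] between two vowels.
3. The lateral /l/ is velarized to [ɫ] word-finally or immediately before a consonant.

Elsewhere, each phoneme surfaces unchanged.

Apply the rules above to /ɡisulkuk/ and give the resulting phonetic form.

/ɡ/ — word-initial, before a front vowel — surfaces as [dʒ] (rule 1).
/l/ (between /u/ and /k/): word-finally or immediately before a consonant, so rule 3 applies → [ɫ].
/k/ (between /l/ and /u/): rule 1 targets it, but not before a front vowel → unchanged [k].
/k/ — word-final; rule 1 does not apply here → [k].

[dʒisuɫkuk]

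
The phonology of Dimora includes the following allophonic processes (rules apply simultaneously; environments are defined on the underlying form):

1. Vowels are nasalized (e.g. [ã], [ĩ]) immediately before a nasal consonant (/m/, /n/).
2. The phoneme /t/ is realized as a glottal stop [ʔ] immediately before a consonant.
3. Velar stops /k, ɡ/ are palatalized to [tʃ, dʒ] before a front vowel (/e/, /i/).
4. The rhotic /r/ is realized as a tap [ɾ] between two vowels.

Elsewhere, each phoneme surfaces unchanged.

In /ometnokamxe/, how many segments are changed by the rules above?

3

Segments that undergo a rule: /o/ → [õ] (rule 1); /t/ → [ʔ] (rule 2); /a/ → [ã] (rule 1).
All other segments surface unchanged.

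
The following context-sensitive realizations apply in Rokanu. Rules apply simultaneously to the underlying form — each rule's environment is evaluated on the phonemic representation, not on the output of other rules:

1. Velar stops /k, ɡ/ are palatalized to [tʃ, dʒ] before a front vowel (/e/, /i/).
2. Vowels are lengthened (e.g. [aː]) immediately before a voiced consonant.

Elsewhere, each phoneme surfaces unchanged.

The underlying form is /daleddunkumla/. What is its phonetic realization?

[daːleːdduːnkuːmla]

/d/ stays [d].
/a/ (between /d/ and /l/) occurs before a voiced consonant → [aː] by rule 2.
/l/ stays [l].
Rule 2 applies to /e/ (between /l/ and /d/: before a voiced consonant) → [eː].
/d/ (between /e/ and /d/): no rule targets it → [d].
/d/ (between /d/ and /u/): no rule targets it → [d].
/u/ (between /d/ and /n/) occurs before a voiced consonant → [uː] by rule 2.
/n/ (between /u/ and /k/) is unaffected → [n].
/k/ — between /n/ and /u/; rule 1 does not apply here → [k].
/u/ meets the environment for rule 2 (before a voiced consonant) → [uː].
/m/ — not in any rule's target class → [m].
/l/ — not in any rule's target class → [l].
/a/ (word-final) is in the target of rule 2 but the environment (before a voiced consonant) is not met → [a].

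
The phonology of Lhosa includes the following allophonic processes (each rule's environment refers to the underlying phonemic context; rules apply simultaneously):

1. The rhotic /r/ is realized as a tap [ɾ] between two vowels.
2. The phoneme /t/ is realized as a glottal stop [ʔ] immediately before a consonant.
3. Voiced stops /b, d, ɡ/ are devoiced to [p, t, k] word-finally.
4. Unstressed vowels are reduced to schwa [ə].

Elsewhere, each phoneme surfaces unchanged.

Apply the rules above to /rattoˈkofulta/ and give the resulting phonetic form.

/r/ (word-initial): rule 1 targets it, but not between two vowels → unchanged [r].
/a/ (between /r/ and /t/) occurs in an unstressed syllable → [ə] by rule 4.
/t/ (between /a/ and /t/): immediately before a consonant, so rule 2 applies → [ʔ].
/t/ (between /t/ and /o/) fails the environment for rule 2, so it stays [t].
/o/ (between /t/ and /k/): in an unstressed syllable, so rule 4 applies → [ə].
/k/ — not in any rule's target class → [k].
/o/ (between /k/ and /f/) is in the target of rule 4 but the environment (in an unstressed syllable) is not met → [o].
/f/ (between /o/ and /u/): no rule targets it → [f].
/u/ — between /f/ and /l/, in an unstressed syllable — surfaces as [ə] (rule 4).
/l/ — not in any rule's target class → [l].
/t/ (between /l/ and /a/): rule 2 targets it, but not immediately before a consonant → unchanged [t].
/a/ — word-final, in an unstressed syllable — surfaces as [ə] (rule 4).

[rəʔtəˈkofəltə]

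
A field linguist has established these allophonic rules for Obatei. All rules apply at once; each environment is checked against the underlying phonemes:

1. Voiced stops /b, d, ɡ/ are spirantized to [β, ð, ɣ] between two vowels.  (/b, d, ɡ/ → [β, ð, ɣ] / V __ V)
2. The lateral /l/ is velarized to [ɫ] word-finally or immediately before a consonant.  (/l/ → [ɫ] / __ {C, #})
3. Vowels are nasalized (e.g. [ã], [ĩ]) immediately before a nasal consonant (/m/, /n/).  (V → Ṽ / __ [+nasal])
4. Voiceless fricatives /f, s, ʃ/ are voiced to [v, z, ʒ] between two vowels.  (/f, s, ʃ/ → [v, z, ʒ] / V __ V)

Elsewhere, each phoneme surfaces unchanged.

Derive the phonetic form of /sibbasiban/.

[sibbaziβãn]

/s/ (word-initial): rule 4 targets it, but not between two vowels → unchanged [s].
/i/ (between /s/ and /b/): rule 3 targets it, but not before a nasal consonant → unchanged [i].
/b/ (between /i/ and /b/): rule 1 targets it, but not between two vowels → unchanged [b].
/b/ (between /b/ and /a/): rule 1 targets it, but not between two vowels → unchanged [b].
/a/ (between /b/ and /s/) is in the target of rule 3 but the environment (before a nasal consonant) is not met → [a].
/s/ meets the environment for rule 4 (between two vowels) → [z].
/i/ (between /s/ and /b/) is in the target of rule 3 but the environment (before a nasal consonant) is not met → [i].
/b/ meets the environment for rule 1 (between two vowels) → [β].
/a/ — between /b/ and /n/, before a nasal consonant — surfaces as [ã] (rule 3).
/n/ (word-final): no rule targets it → [n].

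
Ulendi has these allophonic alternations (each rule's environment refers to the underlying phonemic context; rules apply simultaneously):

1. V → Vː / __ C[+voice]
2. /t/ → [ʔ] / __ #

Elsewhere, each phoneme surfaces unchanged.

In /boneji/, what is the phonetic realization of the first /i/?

[i]

/i/ (word-final): rule 1 targets it, but not before a voiced consonant → unchanged [i].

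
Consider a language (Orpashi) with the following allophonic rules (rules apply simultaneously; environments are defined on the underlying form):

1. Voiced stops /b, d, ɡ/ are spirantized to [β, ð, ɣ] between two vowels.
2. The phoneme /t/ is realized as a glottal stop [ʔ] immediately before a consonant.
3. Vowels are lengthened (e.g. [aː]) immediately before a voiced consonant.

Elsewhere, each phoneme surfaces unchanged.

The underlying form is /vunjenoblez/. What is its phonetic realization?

/v/ (word-initial): no rule targets it → [v].
/u/ meets the environment for rule 3 (before a voiced consonant) → [uː].
/n/ — not in any rule's target class → [n].
/j/ (between /n/ and /e/) is unaffected → [j].
/e/ meets the environment for rule 3 (before a voiced consonant) → [eː].
/n/ — not in any rule's target class → [n].
/o/ meets the environment for rule 3 (before a voiced consonant) → [oː].
/b/ (between /o/ and /l/): rule 1 targets it, but not between two vowels → unchanged [b].
/l/ stays [l].
Rule 3 applies to /e/ (between /l/ and /z/: before a voiced consonant) → [eː].
/z/ — not in any rule's target class → [z].

[vuːnjeːnoːbleːz]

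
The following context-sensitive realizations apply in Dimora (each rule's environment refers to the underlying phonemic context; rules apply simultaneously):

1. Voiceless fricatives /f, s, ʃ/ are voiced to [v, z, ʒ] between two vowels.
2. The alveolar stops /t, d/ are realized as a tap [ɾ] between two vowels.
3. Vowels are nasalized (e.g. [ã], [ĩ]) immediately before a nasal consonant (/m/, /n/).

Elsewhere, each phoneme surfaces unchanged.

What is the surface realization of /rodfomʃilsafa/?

/o/ (between /r/ and /d/): rule 3 targets it, but not before a nasal consonant → unchanged [o].
/d/ (between /o/ and /f/): rule 2 targets it, but not between two vowels → unchanged [d].
/f/ (between /d/ and /o/) is in the target of rule 1 but the environment (between two vowels) is not met → [f].
/o/ meets the environment for rule 3 (before a nasal consonant) → [õ].
/ʃ/ (between /m/ and /i/): rule 1 targets it, but not between two vowels → unchanged [ʃ].
/i/ (between /ʃ/ and /l/) fails the environment for rule 3, so it stays [i].
/s/ (between /l/ and /a/): rule 1 targets it, but not between two vowels → unchanged [s].
/a/ (between /s/ and /f/) fails the environment for rule 3, so it stays [a].
Rule 1 applies to /f/ (between /a/ and /a/: between two vowels) → [v].
/a/ (word-final): rule 3 targets it, but not before a nasal consonant → unchanged [a].

[rodfõmʃilsava]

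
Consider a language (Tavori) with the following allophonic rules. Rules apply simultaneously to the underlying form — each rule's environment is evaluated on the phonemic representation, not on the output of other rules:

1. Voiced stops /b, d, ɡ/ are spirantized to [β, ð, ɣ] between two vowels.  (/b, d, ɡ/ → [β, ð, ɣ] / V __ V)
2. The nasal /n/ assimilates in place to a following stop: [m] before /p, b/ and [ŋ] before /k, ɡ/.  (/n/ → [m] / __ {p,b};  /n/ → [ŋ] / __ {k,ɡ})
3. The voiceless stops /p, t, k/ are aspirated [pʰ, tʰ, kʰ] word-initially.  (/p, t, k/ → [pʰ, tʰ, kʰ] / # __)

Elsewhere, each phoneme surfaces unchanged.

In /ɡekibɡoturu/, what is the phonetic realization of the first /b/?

/b/ (between /i/ and /ɡ/): rule 1 targets it, but not between two vowels → unchanged [b].

[b]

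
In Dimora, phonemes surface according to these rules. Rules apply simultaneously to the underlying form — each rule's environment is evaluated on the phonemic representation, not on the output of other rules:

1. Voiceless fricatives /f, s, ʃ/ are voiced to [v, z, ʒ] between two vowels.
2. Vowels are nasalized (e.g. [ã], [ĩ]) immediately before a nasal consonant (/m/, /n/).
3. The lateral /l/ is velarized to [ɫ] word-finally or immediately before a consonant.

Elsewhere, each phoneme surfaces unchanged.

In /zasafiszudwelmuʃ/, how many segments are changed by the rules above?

Segments that undergo a rule: /s/ → [z] (rule 1); /f/ → [v] (rule 1); /l/ → [ɫ] (rule 3).
All other segments surface unchanged.

3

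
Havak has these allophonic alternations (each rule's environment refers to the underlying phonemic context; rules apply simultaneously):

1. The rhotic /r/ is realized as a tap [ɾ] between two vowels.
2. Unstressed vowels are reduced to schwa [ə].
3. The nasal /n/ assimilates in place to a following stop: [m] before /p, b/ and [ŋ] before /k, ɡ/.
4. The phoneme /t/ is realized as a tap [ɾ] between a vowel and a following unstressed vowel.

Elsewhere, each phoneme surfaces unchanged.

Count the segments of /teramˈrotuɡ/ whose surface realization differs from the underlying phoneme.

5

Segments that undergo a rule: /e/ → [ə] (rule 2); /r/ → [ɾ] (rule 1); /a/ → [ə] (rule 2); /t/ → [ɾ] (rule 4); /u/ → [ə] (rule 2).
All other segments surface unchanged.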